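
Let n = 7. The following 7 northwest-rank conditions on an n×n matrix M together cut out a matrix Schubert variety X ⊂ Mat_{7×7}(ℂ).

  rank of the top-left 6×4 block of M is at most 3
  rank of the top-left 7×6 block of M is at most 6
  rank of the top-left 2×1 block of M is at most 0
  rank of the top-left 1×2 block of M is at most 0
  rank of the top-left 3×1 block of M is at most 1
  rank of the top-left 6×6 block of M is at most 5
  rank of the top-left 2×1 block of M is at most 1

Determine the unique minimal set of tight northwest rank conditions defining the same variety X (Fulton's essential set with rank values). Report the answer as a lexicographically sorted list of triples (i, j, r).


Reconstructing r_w from the 7 given conditions:

  row 1: 0 0 1 1 1 1 1
  row 2: 0 1 2 2 2 2 2
  row 3: 1 2 3 3 3 3 3
  row 4: 1 2 3 3 4 4 4
  row 5: 1 2 3 3 4 5 5
  row 6: 1 2 3 3 4 5 6
  row 7: 1 2 3 4 5 6 7

so w = (3, 2, 1, 5, 6, 7, 4).

ℓ(w)=6; the 3 essential cells (i,j,r):

[(1, 2, 0), (2, 1, 0), (6, 4, 3)]


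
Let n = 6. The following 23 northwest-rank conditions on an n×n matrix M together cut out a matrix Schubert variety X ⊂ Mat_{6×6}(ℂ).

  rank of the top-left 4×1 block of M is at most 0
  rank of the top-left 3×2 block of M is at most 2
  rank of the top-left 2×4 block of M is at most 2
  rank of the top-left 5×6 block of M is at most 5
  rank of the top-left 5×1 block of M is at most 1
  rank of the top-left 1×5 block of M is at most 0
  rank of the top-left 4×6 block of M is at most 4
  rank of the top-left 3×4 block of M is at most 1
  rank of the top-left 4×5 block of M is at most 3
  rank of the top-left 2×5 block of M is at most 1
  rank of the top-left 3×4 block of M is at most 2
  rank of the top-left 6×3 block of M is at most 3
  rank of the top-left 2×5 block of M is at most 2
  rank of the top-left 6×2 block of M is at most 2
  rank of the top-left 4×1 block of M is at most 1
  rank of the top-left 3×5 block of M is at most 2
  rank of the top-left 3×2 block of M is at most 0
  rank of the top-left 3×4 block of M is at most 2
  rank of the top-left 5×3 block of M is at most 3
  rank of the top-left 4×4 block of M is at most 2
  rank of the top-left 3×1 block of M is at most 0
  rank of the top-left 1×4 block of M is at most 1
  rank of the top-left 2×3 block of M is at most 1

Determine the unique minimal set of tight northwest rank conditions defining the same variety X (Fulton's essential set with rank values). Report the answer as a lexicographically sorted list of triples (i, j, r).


Rank table r_w(6×6) implied by the 23 constraints:

  row 1: 0 0 0 0 0 1
  row 2: 0 0 1 1 1 2
  row 3: 0 0 1 1 2 3
  row 4: 0 1 2 2 3 4
  row 5: 1 2 3 3 4 5
  row 6: 1 2 3 4 5 6

hence w(1..6) = (6, 3, 5, 2, 1, 4).

4 SE-corners of the 11-cell Rothe diagram give Ess(w):

[(1, 5, 0), (3, 2, 0), (3, 4, 1), (4, 1, 0)]


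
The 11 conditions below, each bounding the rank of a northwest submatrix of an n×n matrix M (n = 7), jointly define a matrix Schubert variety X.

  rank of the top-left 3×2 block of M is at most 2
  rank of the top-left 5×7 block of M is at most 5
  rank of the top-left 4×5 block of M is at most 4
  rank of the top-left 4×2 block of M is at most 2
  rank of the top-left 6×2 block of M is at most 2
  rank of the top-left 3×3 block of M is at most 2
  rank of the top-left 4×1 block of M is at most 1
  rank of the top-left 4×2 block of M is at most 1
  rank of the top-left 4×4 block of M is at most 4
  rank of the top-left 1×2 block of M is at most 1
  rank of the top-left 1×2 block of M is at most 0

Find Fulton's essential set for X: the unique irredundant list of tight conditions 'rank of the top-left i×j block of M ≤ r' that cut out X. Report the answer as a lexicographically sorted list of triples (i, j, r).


Recovering R(i,j) via the rank-extension bound from the 11 conditions:

  i=1: 0 0 1 1 1 1 1
  i=2: 1 1 2 2 2 2 2
  i=3: 1 1 2 3 3 3 3
  i=4: 1 1 2 3 4 4 4
  i=5: 1 2 3 4 5 5 5
  i=6: 1 2 3 4 5 6 6
  i=7: 1 2 3 4 5 6 7

the unique w with this rank table is (3, 1, 4, 5, 2, 6, 7).

|D(w)|=4, |Ess(w)|=2:

[(1, 2, 0), (4, 2, 1)]


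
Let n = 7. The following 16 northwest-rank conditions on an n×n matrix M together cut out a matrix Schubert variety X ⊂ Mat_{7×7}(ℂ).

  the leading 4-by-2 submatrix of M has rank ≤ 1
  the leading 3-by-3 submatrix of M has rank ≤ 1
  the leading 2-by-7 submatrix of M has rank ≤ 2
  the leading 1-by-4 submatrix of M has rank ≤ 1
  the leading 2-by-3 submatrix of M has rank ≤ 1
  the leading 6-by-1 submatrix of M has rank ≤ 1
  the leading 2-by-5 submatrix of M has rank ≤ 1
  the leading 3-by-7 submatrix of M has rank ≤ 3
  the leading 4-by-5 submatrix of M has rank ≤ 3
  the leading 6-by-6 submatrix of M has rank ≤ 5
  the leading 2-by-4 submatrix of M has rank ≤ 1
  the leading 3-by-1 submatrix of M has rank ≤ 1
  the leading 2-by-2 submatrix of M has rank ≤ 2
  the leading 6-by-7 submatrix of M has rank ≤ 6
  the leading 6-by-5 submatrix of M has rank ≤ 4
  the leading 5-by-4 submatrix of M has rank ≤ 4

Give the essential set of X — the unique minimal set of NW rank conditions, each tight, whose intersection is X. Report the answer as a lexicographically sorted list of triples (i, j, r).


Reconstructing r_w from the 16 given conditions:

  1 | 1 | 1 | 1 | 1 | 1 | 1
  1 | 1 | 1 | 1 | 1 | 2 | 2
  1 | 1 | 1 | 2 | 2 | 3 | 3
  1 | 1 | 2 | 3 | 3 | 4 | 4
  1 | 2 | 3 | 4 | 4 | 5 | 5
  1 | 2 | 3 | 4 | 4 | 5 | 6
  1 | 2 | 3 | 4 | 5 | 6 | 7

second differences of R give the permutation w = (1, 6, 4, 3, 2, 7, 5).

|D(w)|=8, |Ess(w)|=4:

[(2, 5, 1), (3, 3, 1), (4, 2, 1), (6, 5, 4)]


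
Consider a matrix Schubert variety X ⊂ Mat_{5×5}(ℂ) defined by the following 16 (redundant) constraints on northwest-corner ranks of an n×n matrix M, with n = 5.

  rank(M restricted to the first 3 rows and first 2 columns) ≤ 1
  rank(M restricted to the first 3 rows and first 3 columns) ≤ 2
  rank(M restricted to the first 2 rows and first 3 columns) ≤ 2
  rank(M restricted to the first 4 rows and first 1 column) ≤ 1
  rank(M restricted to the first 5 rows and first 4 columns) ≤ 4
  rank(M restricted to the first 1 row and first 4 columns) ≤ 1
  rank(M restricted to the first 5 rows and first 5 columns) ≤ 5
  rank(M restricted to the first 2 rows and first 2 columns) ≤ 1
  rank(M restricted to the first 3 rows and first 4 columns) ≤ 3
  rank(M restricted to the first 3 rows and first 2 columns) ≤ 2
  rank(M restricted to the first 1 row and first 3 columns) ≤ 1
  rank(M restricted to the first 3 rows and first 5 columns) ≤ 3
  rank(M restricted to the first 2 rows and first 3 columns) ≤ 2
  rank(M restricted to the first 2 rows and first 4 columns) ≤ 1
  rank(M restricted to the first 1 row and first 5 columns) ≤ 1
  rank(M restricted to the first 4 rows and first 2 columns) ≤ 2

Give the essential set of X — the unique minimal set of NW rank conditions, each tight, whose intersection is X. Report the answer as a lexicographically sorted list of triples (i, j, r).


Recovering R(i,j) via the rank-extension bound from the 16 conditions:

  R[1]: 1, 1, 1, 1, 1
  R[2]: 1, 1, 1, 1, 2
  R[3]: 1, 1, 2, 2, 3
  R[4]: 1, 2, 3, 3, 4
  R[5]: 1, 2, 3, 4, 5

reading off 1-entries of Δ²R: w = (1, 5, 3, 2, 4).

Fulton essential set (2 of the 4 Rothe cells):

[(2, 4, 1), (3, 2, 1)]


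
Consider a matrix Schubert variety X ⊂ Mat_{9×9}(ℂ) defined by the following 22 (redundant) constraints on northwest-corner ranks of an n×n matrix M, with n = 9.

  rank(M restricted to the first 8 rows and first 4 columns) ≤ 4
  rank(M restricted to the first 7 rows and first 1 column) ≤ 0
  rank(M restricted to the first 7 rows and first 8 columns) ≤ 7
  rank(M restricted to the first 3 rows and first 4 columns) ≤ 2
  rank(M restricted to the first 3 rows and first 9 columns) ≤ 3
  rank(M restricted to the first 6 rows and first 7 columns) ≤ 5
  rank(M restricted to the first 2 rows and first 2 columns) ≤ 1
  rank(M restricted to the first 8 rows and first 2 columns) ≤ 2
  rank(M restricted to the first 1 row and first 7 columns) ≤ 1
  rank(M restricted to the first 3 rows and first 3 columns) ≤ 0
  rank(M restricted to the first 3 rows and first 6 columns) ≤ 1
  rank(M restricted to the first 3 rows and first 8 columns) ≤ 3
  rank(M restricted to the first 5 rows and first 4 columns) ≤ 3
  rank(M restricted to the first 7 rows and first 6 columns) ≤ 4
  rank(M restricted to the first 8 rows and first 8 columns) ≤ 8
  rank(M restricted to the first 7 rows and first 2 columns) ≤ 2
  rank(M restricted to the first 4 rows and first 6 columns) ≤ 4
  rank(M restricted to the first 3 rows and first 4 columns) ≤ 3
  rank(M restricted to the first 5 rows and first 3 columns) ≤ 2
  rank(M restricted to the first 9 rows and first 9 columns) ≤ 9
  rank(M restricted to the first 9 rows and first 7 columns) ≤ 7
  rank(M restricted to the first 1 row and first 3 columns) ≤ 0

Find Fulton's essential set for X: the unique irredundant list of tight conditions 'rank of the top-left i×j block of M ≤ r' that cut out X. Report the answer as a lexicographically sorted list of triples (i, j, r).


Propagating the 22 rank bounds to every northwest block:

  0  0  0  1  1  1  1  1  1
  0  0  0  1  1  1  2  2  2
  0  0  0  1  1  1  2  3  3
  0  1  1  2  2  2  3  4  4
  0  1  2  3  3  3  4  5  5
  0  1  2  3  4  4  5  6  6
  0  1  2  3  4  4  5  6  7
  1  2  3  4  5  5  6  7  8
  1  2  3  4  5  6  7  8  9

giving w = (4, 7, 8, 2, 3, 5, 9, 1, 6) via Δ²R.

4 SE-corners of the 18-cell Rothe diagram give Ess(w):

[(3, 3, 0), (3, 6, 1), (7, 1, 0), (7, 6, 4)]


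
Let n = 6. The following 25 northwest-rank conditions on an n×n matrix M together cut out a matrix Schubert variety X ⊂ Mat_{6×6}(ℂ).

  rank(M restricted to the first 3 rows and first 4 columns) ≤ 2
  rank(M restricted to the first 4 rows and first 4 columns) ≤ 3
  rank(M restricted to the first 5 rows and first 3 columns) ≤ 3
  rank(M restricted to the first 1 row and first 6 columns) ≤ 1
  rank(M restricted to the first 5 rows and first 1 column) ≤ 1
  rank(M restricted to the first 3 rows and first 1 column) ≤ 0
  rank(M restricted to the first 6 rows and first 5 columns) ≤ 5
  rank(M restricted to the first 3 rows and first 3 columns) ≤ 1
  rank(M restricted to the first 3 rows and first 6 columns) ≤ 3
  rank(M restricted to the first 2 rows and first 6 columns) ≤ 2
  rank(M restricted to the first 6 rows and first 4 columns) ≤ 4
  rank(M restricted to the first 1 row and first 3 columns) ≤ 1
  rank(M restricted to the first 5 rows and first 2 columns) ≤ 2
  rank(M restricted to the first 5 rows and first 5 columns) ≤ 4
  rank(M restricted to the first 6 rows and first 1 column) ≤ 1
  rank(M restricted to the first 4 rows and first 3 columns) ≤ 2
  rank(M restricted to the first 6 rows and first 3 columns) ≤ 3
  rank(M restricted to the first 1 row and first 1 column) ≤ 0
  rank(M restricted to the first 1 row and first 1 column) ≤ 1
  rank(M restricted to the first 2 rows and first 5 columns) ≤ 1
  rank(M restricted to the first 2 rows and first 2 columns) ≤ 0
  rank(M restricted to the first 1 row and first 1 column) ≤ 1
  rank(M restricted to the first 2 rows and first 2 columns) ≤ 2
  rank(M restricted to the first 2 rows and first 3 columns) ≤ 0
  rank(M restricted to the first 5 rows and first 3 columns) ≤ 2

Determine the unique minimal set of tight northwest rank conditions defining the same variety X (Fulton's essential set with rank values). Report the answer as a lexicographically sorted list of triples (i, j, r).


Reconstructing r_w from the 25 given conditions:

  0 0 0 1 1 1
  0 0 0 1 1 2
  0 1 1 2 2 3
  1 2 2 3 3 4
  1 2 2 3 4 5
  1 2 3 4 5 6

hence w(1..6) = (4, 6, 2, 1, 5, 3).

|D(w)|=9, |Ess(w)|=4:

[(2, 3, 0), (2, 5, 1), (3, 1, 0), (5, 3, 2)]


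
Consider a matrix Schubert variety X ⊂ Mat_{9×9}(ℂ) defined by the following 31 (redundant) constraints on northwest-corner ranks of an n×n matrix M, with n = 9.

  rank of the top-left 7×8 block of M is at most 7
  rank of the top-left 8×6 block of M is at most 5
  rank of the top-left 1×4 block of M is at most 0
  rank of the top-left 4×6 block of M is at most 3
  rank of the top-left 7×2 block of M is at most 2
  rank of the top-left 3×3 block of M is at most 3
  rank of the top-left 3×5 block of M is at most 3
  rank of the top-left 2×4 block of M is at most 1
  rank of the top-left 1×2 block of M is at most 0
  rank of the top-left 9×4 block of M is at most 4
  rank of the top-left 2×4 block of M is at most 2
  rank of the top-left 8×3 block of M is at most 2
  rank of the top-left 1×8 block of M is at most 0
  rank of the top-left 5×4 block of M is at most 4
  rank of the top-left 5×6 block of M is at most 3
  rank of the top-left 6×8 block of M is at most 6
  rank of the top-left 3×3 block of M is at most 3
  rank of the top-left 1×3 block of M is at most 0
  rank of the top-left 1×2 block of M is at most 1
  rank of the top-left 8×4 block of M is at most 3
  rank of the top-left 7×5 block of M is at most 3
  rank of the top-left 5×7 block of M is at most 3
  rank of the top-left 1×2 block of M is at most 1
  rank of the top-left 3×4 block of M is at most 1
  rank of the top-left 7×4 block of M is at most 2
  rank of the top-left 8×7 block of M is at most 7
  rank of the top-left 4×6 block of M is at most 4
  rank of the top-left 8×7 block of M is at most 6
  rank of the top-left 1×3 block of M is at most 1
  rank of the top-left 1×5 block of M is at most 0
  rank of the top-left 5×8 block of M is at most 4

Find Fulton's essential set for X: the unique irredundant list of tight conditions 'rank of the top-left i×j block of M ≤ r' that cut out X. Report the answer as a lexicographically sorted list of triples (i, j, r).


Recovering R(i,j) via the rank-extension bound from the 31 conditions:

  row 1: 0 0 0 0 0 0 0 0 1
  row 2: 1 1 1 1 1 1 1 1 2
  row 3: 1 1 1 1 2 2 2 2 3
  row 4: 1 2 2 2 3 3 3 3 4
  row 5: 1 2 2 2 3 3 3 4 5
  row 6: 1 2 2 2 3 4 4 5 6
  row 7: 1 2 2 2 3 4 5 6 7
  row 8: 1 2 2 3 4 5 6 7 8
  row 9: 1 2 3 4 5 6 7 8 9

so w = (9, 1, 5, 2, 8, 6, 7, 4, 3).

|D(w)|=20, |Ess(w)|=5:

[(1, 8, 0), (3, 4, 1), (5, 7, 3), (7, 4, 2), (8, 3, 2)]


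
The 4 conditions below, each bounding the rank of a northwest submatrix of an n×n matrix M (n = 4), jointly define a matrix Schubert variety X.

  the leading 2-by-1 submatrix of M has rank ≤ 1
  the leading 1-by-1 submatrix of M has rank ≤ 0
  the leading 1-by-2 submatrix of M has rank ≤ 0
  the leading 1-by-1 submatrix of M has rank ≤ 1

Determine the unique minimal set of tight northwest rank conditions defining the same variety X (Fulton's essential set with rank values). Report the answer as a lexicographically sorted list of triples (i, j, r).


Computing R[i][j] = min implied NW-rank bound (n=4, 4 conditions):

  row 1: 0  0  1  1
  row 2: 1  1  2  2
  row 3: 1  2  3  3
  row 4: 1  2  3  4

giving w = (3, 1, 2, 4) via Δ²R.

Fulton essential set (1 of the 2 Rothe cells):

[(1, 2, 0)]


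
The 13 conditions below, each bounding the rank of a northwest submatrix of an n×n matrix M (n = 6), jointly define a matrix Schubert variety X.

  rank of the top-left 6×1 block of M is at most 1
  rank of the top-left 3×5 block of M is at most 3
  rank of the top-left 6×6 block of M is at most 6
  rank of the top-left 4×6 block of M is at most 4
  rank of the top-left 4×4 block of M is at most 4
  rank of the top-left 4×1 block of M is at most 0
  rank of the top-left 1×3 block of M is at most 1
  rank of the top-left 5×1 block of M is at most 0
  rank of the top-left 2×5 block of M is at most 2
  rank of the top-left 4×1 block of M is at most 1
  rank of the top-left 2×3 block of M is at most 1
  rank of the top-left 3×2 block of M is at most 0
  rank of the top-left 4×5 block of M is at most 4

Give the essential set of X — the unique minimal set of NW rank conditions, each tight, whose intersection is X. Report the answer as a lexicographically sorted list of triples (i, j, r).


Rank table r_w(6×6) implied by the 13 constraints:

  i=1: 0 | 0 | 1 | 1 | 1 | 1
  i=2: 0 | 0 | 1 | 2 | 2 | 2
  i=3: 0 | 0 | 1 | 2 | 3 | 3
  i=4: 0 | 1 | 2 | 3 | 4 | 4
  i=5: 0 | 1 | 2 | 3 | 4 | 5
  i=6: 1 | 2 | 3 | 4 | 5 | 6

reading off 1-entries of Δ²R: w = (3, 4, 5, 2, 6, 1).

|D(w)|=8, |Ess(w)|=2:

[(3, 2, 0), (5, 1, 0)]


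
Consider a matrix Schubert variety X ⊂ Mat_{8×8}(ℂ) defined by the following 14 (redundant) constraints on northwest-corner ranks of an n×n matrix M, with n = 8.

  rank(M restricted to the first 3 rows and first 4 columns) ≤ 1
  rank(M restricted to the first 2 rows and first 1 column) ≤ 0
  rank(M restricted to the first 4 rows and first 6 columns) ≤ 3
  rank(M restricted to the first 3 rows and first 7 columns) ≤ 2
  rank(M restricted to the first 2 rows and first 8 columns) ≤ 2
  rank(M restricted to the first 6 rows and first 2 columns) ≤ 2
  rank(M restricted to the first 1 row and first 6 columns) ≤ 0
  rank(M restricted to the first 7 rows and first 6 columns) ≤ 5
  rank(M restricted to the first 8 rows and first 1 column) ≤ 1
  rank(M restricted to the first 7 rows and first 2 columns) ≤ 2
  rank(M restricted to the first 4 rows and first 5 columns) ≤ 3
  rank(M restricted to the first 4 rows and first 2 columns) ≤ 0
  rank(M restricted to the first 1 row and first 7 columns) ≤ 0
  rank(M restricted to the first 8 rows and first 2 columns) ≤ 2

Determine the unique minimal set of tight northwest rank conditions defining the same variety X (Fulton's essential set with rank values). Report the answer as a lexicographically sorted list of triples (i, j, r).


Rank table r_w(8×8) implied by the 14 constraints:

  row 1: 0 | 0 | 0 | 0 | 0 | 0 | 0 | 1
  row 2: 0 | 0 | 1 | 1 | 1 | 1 | 1 | 2
  row 3: 0 | 0 | 1 | 1 | 2 | 2 | 2 | 3
  row 4: 0 | 0 | 1 | 2 | 3 | 3 | 3 | 4
  row 5: 1 | 1 | 2 | 3 | 4 | 4 | 4 | 5
  row 6: 1 | 2 | 3 | 4 | 5 | 5 | 5 | 6
  row 7: 1 | 2 | 3 | 4 | 5 | 5 | 6 | 7
  row 8: 1 | 2 | 3 | 4 | 5 | 6 | 7 | 8

so w = (8, 3, 5, 4, 1, 2, 7, 6).

4 SE-corners of the 15-cell Rothe diagram give Ess(w):

[(1, 7, 0), (3, 4, 1), (4, 2, 0), (7, 6, 5)]


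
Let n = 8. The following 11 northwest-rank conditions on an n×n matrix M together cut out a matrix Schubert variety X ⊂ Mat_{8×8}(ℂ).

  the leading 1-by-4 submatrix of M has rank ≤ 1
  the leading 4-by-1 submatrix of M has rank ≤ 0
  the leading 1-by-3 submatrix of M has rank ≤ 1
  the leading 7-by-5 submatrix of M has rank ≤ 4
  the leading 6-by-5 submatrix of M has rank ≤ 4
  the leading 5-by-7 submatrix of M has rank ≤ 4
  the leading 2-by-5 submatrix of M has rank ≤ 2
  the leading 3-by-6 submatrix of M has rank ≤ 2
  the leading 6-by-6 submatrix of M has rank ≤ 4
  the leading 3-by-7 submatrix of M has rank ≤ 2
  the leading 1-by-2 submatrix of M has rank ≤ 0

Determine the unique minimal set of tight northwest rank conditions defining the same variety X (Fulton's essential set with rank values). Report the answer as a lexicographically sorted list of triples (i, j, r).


Rank table r_w(8×8) implied by the 11 constraints:

  0, 0, 1, 1, 1, 1, 1, 1
  0, 1, 2, 2, 2, 2, 2, 2
  0, 1, 2, 2, 2, 2, 2, 3
  0, 1, 2, 3, 3, 3, 3, 4
  1, 2, 3, 4, 4, 4, 4, 5
  1, 2, 3, 4, 4, 4, 5, 6
  1, 2, 3, 4, 4, 5, 6, 7
  1, 2, 3, 4, 5, 6, 7, 8

hence w(1..8) = (3, 2, 8, 4, 1, 7, 6, 5).

Fulton essential set (5 of the 12 Rothe cells):

[(1, 2, 0), (3, 7, 2), (4, 1, 0), (6, 6, 4), (7, 5, 4)]


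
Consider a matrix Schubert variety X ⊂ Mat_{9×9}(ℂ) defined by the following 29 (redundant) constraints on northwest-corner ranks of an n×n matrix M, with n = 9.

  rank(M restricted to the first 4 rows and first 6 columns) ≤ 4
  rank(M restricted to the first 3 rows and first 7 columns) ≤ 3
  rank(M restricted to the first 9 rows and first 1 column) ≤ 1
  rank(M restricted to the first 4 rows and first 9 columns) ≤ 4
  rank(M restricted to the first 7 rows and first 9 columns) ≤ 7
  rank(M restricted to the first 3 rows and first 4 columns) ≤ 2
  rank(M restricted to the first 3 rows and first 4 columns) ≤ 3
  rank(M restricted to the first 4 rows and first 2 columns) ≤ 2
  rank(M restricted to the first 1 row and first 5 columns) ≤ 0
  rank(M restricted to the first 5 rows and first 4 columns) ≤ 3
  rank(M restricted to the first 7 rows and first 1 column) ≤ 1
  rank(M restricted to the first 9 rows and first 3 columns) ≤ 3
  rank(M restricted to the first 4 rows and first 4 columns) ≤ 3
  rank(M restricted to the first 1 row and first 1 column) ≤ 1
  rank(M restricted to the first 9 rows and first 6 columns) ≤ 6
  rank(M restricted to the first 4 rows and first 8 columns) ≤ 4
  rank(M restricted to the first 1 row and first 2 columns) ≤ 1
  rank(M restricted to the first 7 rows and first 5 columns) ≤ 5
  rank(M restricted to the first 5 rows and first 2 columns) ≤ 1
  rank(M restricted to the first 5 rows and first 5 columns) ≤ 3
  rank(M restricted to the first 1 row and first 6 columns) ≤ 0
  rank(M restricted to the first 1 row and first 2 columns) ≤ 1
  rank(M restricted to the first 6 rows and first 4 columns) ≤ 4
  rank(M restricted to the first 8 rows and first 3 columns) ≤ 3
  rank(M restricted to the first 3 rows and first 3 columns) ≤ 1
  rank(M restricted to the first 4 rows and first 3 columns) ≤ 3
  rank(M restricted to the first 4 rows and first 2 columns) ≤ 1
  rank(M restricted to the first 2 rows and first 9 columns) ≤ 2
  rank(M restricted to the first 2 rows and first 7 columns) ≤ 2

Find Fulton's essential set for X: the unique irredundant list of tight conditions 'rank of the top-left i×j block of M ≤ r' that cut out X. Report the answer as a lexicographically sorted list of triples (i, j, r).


Propagating the 29 rank bounds to every northwest block:

  i=1: 0, 0, 0, 0, 0, 0, 1, 1, 1
  i=2: 1, 1, 1, 1, 1, 1, 2, 2, 2
  i=3: 1, 1, 1, 2, 2, 2, 3, 3, 3
  i=4: 1, 1, 2, 3, 3, 3, 4, 4, 4
  i=5: 1, 1, 2, 3, 3, 4, 5, 5, 5
  i=6: 1, 2, 3, 4, 4, 5, 6, 6, 6
  i=7: 1, 2, 3, 4, 5, 6, 7, 7, 7
  i=8: 1, 2, 3, 4, 5, 6, 7, 8, 8
  i=9: 1, 2, 3, 4, 5, 6, 7, 8, 9

so w = (7, 1, 4, 3, 6, 2, 5, 8, 9).

Fulton essential set (4 of the 11 Rothe cells):

[(1, 6, 0), (3, 3, 1), (5, 2, 1), (5, 5, 3)]


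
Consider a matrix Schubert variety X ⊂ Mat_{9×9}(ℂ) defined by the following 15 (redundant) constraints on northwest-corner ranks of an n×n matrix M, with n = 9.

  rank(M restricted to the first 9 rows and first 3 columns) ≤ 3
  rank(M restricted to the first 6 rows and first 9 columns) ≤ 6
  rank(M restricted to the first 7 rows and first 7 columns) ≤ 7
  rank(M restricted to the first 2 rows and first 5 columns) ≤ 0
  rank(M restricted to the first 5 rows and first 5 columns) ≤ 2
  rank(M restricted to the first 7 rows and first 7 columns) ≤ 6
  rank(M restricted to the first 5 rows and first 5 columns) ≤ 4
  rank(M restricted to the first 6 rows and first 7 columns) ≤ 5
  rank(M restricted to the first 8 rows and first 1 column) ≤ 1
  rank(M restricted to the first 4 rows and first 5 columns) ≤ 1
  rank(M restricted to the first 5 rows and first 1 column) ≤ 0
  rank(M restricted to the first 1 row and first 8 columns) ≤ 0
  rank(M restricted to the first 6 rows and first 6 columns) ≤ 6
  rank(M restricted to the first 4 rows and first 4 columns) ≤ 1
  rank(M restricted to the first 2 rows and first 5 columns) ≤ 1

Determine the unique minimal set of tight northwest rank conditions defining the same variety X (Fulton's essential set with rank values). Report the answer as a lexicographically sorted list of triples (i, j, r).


Propagating the 15 rank bounds to every northwest block:

  R[1]: 0  0  0  0  0  0  0  0  1
  R[2]: 0  0  0  0  0  1  1  1  2
  R[3]: 0  1  1  1  1  2  2  2  3
  R[4]: 0  1  1  1  1  2  3  3  4
  R[5]: 0  1  2  2  2  3  4  4  5
  R[6]: 1  2  3  3  3  4  5  5  6
  R[7]: 1  2  3  4  4  5  6  6  7
  R[8]: 1  2  3  4  5  6  7  7  8
  R[9]: 1  2  3  4  5  6  7  8  9

so w = (9, 6, 2, 7, 3, 1, 4, 5, 8).

Rothe diagram D(w) (19 cells), 4 SE-corners (essential conditions):

[(1, 8, 0), (2, 5, 0), (4, 5, 1), (5, 1, 0)]


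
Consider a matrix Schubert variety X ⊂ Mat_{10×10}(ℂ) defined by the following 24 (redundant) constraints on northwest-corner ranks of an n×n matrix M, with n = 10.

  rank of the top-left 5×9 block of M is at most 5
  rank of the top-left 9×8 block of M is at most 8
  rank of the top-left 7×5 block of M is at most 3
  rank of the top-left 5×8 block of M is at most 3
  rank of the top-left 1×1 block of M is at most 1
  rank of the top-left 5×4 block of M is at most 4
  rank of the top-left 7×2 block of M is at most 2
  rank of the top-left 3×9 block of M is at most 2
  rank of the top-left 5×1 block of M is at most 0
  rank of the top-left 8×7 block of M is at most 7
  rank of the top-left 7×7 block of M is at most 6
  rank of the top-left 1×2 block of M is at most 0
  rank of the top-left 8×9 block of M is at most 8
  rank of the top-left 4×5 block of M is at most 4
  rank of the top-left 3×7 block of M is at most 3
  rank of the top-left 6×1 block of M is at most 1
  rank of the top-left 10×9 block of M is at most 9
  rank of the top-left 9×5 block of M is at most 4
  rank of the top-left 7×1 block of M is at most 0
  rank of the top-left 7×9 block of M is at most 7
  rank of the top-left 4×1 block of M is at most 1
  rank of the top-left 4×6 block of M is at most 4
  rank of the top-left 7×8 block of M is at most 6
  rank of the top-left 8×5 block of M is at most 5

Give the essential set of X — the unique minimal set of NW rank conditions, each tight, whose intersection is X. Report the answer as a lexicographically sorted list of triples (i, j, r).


The tightest implied rank at each (i,j), from the 24 conditions:

  row 1: 0, 0, 1, 1, 1, 1, 1, 1, 1, 1
  row 2: 0, 1, 2, 2, 2, 2, 2, 2, 2, 2
  row 3: 0, 1, 2, 2, 2, 2, 2, 2, 2, 3
  row 4: 0, 1, 2, 3, 3, 3, 3, 3, 3, 4
  row 5: 0, 1, 2, 3, 3, 3, 3, 3, 4, 5
  row 6: 0, 1, 2, 3, 3, 4, 4, 4, 5, 6
  row 7: 0, 1, 2, 3, 3, 4, 5, 5, 6, 7
  row 8: 1, 2, 3, 4, 4, 5, 6, 6, 7, 8
  row 9: 1, 2, 3, 4, 4, 5, 6, 7, 8, 9
  row 10: 1, 2, 3, 4, 5, 6, 7, 8, 9, 10

hence w(1..10) = (3, 2, 10, 4, 9, 6, 7, 1, 8, 5).

Fulton essential set (6 of the 21 Rothe cells):

[(1, 2, 0), (3, 9, 2), (5, 8, 3), (7, 1, 0), (7, 5, 3), (9, 5, 4)]


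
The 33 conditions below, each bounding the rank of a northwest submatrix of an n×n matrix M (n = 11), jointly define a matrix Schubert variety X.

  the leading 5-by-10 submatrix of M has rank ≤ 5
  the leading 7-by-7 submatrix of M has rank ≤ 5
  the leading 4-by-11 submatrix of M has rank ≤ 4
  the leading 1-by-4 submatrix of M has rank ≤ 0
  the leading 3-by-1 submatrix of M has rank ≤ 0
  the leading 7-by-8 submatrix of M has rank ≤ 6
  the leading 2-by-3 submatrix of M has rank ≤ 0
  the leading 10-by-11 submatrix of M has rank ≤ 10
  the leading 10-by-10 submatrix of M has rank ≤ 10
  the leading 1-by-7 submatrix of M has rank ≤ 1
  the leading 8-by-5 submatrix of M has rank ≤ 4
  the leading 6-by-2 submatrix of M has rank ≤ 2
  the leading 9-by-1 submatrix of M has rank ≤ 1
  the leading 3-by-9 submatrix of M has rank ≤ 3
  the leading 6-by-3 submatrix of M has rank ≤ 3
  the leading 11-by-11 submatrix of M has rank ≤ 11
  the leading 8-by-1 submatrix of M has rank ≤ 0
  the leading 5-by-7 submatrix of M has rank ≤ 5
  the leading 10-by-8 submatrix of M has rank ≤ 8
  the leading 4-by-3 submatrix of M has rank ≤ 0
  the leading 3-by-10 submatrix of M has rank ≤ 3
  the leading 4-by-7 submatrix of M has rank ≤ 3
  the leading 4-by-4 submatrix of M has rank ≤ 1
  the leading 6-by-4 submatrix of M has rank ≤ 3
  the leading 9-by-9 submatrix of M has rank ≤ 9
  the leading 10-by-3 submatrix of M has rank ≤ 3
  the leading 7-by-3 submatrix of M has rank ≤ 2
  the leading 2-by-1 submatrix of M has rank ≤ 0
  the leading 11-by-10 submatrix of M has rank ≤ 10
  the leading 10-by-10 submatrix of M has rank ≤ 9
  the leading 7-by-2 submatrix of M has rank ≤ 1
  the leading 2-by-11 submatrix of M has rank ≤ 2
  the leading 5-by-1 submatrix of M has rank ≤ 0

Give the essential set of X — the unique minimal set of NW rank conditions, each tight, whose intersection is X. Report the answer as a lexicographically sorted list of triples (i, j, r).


Computing R[i][j] = min implied NW-rank bound (n=11, 33 conditions):

  R[1]: 0, 0, 0, 0, 1, 1, 1, 1, 1, 1, 1
  R[2]: 0, 0, 0, 1, 2, 2, 2, 2, 2, 2, 2
  R[3]: 0, 0, 0, 1, 2, 3, 3, 3, 3, 3, 3
  R[4]: 0, 0, 0, 1, 2, 3, 3, 4, 4, 4, 4
  R[5]: 0, 1, 1, 2, 3, 4, 4, 5, 5, 5, 5
  R[6]: 0, 1, 2, 3, 4, 5, 5, 6, 6, 6, 6
  R[7]: 0, 1, 2, 3, 4, 5, 5, 6, 7, 7, 7
  R[8]: 0, 1, 2, 3, 4, 5, 6, 7, 8, 8, 8
  R[9]: 1, 2, 3, 4, 5, 6, 7, 8, 9, 9, 9
  R[10]: 1, 2, 3, 4, 5, 6, 7, 8, 9, 9, 10
  R[11]: 1, 2, 3, 4, 5, 6, 7, 8, 9, 10, 11

giving w = (5, 4, 6, 8, 2, 3, 9, 7, 1, 11, 10) via Δ²R.

D(w) has 20 cells with 6 SE-corners; essential set:

[(1, 4, 0), (4, 3, 0), (4, 7, 3), (7, 7, 5), (8, 1, 0), (10, 10, 9)]


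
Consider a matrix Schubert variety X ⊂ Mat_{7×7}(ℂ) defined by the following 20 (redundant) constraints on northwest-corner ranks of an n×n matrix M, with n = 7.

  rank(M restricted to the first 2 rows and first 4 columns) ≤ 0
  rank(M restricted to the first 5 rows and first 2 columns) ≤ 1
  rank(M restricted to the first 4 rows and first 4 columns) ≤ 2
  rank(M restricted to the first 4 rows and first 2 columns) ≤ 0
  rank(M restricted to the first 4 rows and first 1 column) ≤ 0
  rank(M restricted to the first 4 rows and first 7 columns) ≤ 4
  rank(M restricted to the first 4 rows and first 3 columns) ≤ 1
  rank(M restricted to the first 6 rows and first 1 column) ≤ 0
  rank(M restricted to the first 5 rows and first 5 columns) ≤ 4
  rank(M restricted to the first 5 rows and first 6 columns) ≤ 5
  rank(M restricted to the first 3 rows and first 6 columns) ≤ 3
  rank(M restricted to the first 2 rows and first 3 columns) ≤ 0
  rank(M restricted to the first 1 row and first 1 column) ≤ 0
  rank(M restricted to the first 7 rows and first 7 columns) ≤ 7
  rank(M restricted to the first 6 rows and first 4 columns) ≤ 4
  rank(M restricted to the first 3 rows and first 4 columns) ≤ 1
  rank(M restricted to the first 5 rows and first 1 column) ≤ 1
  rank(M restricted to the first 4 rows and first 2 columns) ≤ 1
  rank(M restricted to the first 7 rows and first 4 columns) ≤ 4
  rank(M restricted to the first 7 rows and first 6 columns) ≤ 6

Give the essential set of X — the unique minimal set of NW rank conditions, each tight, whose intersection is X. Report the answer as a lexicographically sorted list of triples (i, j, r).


Rank table r_w(7×7) implied by the 20 constraints:

  0 | 0 | 0 | 0 | 1 | 1 | 1
  0 | 0 | 0 | 0 | 1 | 2 | 2
  0 | 0 | 1 | 1 | 2 | 3 | 3
  0 | 0 | 1 | 2 | 3 | 4 | 4
  0 | 1 | 2 | 3 | 4 | 5 | 5
  0 | 1 | 2 | 3 | 4 | 5 | 6
  1 | 2 | 3 | 4 | 5 | 6 | 7

hence w(1..7) = (5, 6, 3, 4, 2, 7, 1).

Rothe diagram D(w) (14 cells), 3 SE-corners (essential conditions):

[(2, 4, 0), (4, 2, 0), (6, 1, 0)]


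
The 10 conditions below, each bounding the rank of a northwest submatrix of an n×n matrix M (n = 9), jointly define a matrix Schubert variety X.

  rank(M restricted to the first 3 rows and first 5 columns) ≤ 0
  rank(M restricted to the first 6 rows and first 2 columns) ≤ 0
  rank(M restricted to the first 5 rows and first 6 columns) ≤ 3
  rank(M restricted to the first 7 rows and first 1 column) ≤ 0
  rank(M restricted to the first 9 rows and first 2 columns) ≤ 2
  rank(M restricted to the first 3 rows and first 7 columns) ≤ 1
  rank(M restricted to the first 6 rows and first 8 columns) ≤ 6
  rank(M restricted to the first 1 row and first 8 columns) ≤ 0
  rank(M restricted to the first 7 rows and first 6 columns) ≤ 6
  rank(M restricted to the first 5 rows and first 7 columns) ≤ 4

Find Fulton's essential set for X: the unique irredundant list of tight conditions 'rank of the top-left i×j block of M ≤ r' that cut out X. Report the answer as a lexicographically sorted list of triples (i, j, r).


Reconstructing r_w from the 10 given conditions:

  row 1: 0  0  0  0  0  0  0  0  1
  row 2: 0  0  0  0  0  1  1  1  2
  row 3: 0  0  0  0  0  1  1  2  3
  row 4: 0  0  1  1  1  2  2  3  4
  row 5: 0  0  1  2  2  3  3  4  5
  row 6: 0  0  1  2  3  4  4  5  6
  row 7: 0  1  2  3  4  5  5  6  7
  row 8: 1  2  3  4  5  6  6  7  8
  row 9: 1  2  3  4  5  6  7  8  9

second differences of R give the permutation w = (9, 6, 8, 3, 4, 5, 2, 1, 7).

Rothe diagram D(w) (26 cells), 5 SE-corners (essential conditions):

[(1, 8, 0), (3, 5, 0), (3, 7, 1), (6, 2, 0), (7, 1, 0)]


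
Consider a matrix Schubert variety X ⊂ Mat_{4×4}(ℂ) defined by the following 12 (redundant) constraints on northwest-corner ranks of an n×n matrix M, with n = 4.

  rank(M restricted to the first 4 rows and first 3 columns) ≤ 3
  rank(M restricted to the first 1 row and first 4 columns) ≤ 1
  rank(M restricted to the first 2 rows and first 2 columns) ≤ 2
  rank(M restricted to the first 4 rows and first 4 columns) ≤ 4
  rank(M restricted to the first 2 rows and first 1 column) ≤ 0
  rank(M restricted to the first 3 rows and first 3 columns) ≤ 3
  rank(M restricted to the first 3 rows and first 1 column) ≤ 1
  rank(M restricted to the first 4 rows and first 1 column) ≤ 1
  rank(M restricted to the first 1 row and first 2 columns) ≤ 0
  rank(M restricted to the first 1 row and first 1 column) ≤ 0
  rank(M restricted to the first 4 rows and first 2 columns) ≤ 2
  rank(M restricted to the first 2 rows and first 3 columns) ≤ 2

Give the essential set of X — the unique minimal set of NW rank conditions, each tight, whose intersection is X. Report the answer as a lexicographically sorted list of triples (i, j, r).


Rank table r_w(4×4) implied by the 12 constraints:

  row 1: 0 | 0 | 1 | 1
  row 2: 0 | 1 | 2 | 2
  row 3: 1 | 2 | 3 | 3
  row 4: 1 | 2 | 3 | 4

hence w(1..4) = (3, 2, 1, 4).

2 SE-corners of the 3-cell Rothe diagram give Ess(w):

[(1, 2, 0), (2, 1, 0)]


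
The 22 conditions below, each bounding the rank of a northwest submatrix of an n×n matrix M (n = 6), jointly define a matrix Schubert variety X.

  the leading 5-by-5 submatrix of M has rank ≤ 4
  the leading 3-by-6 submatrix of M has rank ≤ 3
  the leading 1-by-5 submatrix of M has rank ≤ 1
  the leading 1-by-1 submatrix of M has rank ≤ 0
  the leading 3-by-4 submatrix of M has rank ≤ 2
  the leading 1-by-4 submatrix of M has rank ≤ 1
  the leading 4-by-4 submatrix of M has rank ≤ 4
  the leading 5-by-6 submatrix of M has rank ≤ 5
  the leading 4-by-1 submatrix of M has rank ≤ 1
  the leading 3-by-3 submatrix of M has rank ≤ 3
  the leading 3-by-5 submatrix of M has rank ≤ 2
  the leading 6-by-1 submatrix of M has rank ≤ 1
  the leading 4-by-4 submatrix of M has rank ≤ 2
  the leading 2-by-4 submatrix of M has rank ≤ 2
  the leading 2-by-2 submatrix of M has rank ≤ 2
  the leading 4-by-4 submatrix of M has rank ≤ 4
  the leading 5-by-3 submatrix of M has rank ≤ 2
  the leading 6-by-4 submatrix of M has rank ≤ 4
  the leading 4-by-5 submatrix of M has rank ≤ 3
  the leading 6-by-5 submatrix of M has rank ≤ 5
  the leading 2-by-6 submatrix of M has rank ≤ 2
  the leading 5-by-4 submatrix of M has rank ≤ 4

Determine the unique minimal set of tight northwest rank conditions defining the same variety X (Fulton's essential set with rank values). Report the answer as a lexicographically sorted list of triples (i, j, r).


Computing R[i][j] = min implied NW-rank bound (n=6, 22 conditions):

  0 1 1 1 1 1
  1 2 2 2 2 2
  1 2 2 2 2 3
  1 2 2 2 3 4
  1 2 2 3 4 5
  1 2 3 4 5 6

giving w = (2, 1, 6, 5, 4, 3) via Δ²R.

D(w) has 7 cells with 4 SE-corners; essential set:

[(1, 1, 0), (3, 5, 2), (4, 4, 2), (5, 3, 2)]


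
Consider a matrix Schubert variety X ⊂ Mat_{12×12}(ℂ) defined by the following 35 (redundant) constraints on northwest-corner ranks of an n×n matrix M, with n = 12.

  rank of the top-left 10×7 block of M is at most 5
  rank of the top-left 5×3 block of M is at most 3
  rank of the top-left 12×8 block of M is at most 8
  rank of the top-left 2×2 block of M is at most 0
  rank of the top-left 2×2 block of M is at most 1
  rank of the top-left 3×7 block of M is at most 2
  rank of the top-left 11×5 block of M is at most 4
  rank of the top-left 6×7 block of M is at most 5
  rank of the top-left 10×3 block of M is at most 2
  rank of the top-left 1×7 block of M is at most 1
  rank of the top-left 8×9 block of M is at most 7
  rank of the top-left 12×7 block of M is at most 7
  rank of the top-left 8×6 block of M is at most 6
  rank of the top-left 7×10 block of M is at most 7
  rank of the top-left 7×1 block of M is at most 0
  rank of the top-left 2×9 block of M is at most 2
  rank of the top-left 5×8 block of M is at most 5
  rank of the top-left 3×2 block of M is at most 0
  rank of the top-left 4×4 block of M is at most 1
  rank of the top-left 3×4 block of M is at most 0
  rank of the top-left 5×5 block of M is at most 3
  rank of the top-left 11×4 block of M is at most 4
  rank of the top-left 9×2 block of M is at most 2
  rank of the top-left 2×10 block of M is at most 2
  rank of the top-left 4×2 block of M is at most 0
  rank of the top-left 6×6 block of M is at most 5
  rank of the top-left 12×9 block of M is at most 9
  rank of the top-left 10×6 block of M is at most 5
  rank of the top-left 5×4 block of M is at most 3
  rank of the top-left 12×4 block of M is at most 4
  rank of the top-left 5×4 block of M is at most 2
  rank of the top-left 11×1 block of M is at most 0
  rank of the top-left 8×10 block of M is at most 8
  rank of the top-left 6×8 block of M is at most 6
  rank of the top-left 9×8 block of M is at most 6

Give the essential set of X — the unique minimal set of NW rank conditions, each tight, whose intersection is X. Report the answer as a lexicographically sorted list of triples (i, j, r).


The tightest implied rank at each (i,j), from the 35 conditions:

  i=1: 0 | 0 | 0 | 0 | 1 | 1 | 1 | 1 | 1 | 1 | 1 | 1
  i=2: 0 | 0 | 0 | 0 | 1 | 2 | 2 | 2 | 2 | 2 | 2 | 2
  i=3: 0 | 0 | 0 | 0 | 1 | 2 | 2 | 3 | 3 | 3 | 3 | 3
  i=4: 0 | 0 | 1 | 1 | 2 | 3 | 3 | 4 | 4 | 4 | 4 | 4
  i=5: 0 | 1 | 2 | 2 | 3 | 4 | 4 | 5 | 5 | 5 | 5 | 5
  i=6: 0 | 1 | 2 | 3 | 4 | 5 | 5 | 6 | 6 | 6 | 6 | 6
  i=7: 0 | 1 | 2 | 3 | 4 | 5 | 5 | 6 | 7 | 7 | 7 | 7
  i=8: 0 | 1 | 2 | 3 | 4 | 5 | 5 | 6 | 7 | 8 | 8 | 8
  i=9: 0 | 1 | 2 | 3 | 4 | 5 | 5 | 6 | 7 | 8 | 9 | 9
  i=10: 0 | 1 | 2 | 3 | 4 | 5 | 5 | 6 | 7 | 8 | 9 | 10
  i=11: 0 | 1 | 2 | 3 | 4 | 5 | 6 | 7 | 8 | 9 | 10 | 11
  i=12: 1 | 2 | 3 | 4 | 5 | 6 | 7 | 8 | 9 | 10 | 11 | 12

second differences of R give the permutation w = (5, 6, 8, 3, 2, 4, 9, 10, 11, 12, 7, 1).

D(w) has 26 cells with 5 SE-corners; essential set:

[(3, 4, 0), (3, 7, 2), (4, 2, 0), (10, 7, 5), (11, 1, 0)]


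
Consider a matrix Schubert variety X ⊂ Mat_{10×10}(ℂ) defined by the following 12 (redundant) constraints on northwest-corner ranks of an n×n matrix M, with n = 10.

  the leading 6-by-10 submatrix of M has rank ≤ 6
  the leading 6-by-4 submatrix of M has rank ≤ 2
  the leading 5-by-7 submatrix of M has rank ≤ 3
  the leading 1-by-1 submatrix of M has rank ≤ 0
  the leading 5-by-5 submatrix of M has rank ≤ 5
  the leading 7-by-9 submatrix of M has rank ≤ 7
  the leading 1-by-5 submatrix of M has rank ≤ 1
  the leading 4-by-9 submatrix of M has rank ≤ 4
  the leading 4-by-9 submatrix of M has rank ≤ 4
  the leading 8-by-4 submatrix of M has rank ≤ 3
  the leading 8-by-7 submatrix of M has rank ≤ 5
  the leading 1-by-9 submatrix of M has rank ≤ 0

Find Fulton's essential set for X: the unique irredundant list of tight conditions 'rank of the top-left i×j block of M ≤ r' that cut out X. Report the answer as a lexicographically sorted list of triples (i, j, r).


The tightest implied rank at each (i,j), from the 12 conditions:

  i=1: 0 | 0 | 0 | 0 | 0 | 0 | 0 | 0 | 0 | 1
  i=2: 1 | 1 | 1 | 1 | 1 | 1 | 1 | 1 | 1 | 2
  i=3: 1 | 2 | 2 | 2 | 2 | 2 | 2 | 2 | 2 | 3
  i=4: 1 | 2 | 2 | 2 | 3 | 3 | 3 | 3 | 3 | 4
  i=5: 1 | 2 | 2 | 2 | 3 | 3 | 3 | 4 | 4 | 5
  i=6: 1 | 2 | 2 | 2 | 3 | 4 | 4 | 5 | 5 | 6
  i=7: 1 | 2 | 3 | 3 | 4 | 5 | 5 | 6 | 6 | 7
  i=8: 1 | 2 | 3 | 3 | 4 | 5 | 5 | 6 | 7 | 8
  i=9: 1 | 2 | 3 | 4 | 5 | 6 | 6 | 7 | 8 | 9
  i=10: 1 | 2 | 3 | 4 | 5 | 6 | 7 | 8 | 9 | 10

second differences of R give the permutation w = (10, 1, 2, 5, 8, 6, 3, 9, 4, 7).

Rothe diagram D(w) (19 cells), 5 SE-corners (essential conditions):

[(1, 9, 0), (5, 7, 3), (6, 4, 2), (8, 4, 3), (8, 7, 5)]
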